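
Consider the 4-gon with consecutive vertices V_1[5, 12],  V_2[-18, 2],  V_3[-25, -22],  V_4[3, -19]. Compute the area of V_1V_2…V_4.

672

Apply Gauss's area formula: 2A = Σ (x_i·y_{i+1} − x_{i+1}·y_i), indices taken mod 4.
Σ = (226) + (446) + (541) + (131) = 1344
Area = |Σ|/2 = 672.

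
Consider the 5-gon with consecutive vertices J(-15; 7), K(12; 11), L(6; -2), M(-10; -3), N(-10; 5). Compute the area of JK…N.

Cross-terms: -249, -90, -38, -80, 5  ⇒  Σ = -452
Area = |Σ|/2 = 226.

226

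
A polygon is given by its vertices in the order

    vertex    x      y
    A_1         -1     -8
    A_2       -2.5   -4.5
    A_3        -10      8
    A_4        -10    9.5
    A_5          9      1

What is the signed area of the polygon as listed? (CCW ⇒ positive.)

-131

Apply Gauss's area formula: 2A = Σ (x_i·y_{i+1} − x_{i+1}·y_i), indices taken mod 5.
Σ = (-15.5) + (-65) + (-15) + (-95.5) + (-71) = -262
Signed area = Σ/2 = -131 (negative ⇒ clockwise traversal).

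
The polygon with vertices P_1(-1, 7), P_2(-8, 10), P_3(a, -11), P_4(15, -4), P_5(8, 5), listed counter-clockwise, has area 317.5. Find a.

The doubled signed area Σ (x_i y_{i+1} − x_{i+1} y_i) is linear in a.
With a=0 it equals 467; the coefficient of a is -14 (from the two edges through P_3).
So -14·a + 467 = 2·317.5 = 635 ⇒ a = -12.

-12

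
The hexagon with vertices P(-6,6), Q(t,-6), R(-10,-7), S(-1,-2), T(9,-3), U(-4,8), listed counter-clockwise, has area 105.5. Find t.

-9

Write out the shoelace sum; only the two edges meeting at Q involve t:
2·Area = [((-6)·(-6) − t·6) + (t·(-7) − (-10)·(-6))] + 118
       = -13·t + 94 = 211
⇒ t = -9.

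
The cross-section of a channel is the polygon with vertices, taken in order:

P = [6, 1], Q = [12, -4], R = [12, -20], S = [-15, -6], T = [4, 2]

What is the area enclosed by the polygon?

Apply Gauss's area formula: 2A = Σ (x_i·y_{i+1} − x_{i+1}·y_i), indices taken mod 5.
Σ = (-36) + (-192) + (-372) + (-6) + (-8) = -614
Area = |Σ|/2 = 307.

307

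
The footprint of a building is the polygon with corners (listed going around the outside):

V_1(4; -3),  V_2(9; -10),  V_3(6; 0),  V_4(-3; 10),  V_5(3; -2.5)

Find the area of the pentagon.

42.75

Σ = (-13) + (60) + (60) + (-22.5) + (1) = 85.5
Area = |Σ|/2 = 42.75.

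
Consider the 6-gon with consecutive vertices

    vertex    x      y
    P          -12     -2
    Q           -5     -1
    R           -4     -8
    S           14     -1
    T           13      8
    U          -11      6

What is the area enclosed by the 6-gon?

269.5

Apply the surveyor's formula: 2A = Σ (x_i·y_{i+1} − x_{i+1}·y_i), indices taken mod 6.
Σ = (2) + (36) + (116) + (125) + (166) + (94) = 539
Area = |Σ|/2 = 269.5.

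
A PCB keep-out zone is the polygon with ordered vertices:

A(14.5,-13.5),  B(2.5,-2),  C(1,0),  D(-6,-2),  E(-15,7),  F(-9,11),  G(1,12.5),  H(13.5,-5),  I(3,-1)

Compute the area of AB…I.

Σ = (4.75) + (2) + (-2) + (-72) + (-102) + (-123.5) + (-173.75) + (1.5) + (-26) = -491
Area = |Σ|/2 = 245.5.

245.5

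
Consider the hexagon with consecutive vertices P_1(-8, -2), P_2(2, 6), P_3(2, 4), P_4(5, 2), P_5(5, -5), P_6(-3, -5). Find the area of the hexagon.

Apply Gauss's area formula: 2A = Σ (x_i·y_{i+1} − x_{i+1}·y_i), indices taken mod 6.
Σ = (-44) + (-4) + (-16) + (-35) + (-40) + (-34) = -173
Area = |Σ|/2 = 86.5.

86.5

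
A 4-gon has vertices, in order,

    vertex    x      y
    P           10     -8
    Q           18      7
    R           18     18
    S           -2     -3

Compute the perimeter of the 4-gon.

|PQ| = √((8)² + (15)²) = √289 = 17
|QR| = √((0)² + (11)²) = √121 = 11
|RS| = √((-20)² + (-21)²) = √841 = 29
|SP| = √((12)² + (-5)²) = √169 = 13
Perimeter = 17 + 11 + 29 + 13 = 70.

70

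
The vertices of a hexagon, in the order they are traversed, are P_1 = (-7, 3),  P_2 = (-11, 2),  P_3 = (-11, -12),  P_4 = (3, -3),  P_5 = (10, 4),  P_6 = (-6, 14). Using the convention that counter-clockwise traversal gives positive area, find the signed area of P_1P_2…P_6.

Apply the shoelace formula: 2A = Σ (x_i·y_{i+1} − x_{i+1}·y_i), indices taken mod 6.
P_1→P_2: (-7)(2) − (-11)(3) = 19
P_2→P_3: (-11)(-12) − (-11)(2) = 154
P_3→P_4: (-11)(-3) − (3)(-12) = 69
P_4→P_5: (3)(4) − (10)(-3) = 42
P_5→P_6: (10)(14) − (-6)(4) = 164
P_6→P_1: (-6)(3) − (-7)(14) = 80
Σ = 528
Signed area = Σ/2 = 264 (positive ⇒ counter-clockwise traversal).

264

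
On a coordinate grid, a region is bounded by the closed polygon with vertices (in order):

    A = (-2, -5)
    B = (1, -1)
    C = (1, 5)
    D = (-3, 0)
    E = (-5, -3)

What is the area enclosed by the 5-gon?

28

Σ = (7) + (6) + (15) + (9) + (19) = 56
Area = |Σ|/2 = 28.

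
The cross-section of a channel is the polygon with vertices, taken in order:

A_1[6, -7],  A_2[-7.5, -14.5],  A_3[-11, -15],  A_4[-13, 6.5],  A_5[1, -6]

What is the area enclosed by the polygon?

176.25

Cross-terms: -139.5, -47, -266.5, 71.5, 29  ⇒  Σ = -352.5
Area = |Σ|/2 = 176.25.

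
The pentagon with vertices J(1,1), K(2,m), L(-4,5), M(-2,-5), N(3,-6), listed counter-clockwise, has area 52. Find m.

6

The doubled signed area Σ (x_i y_{i+1} − x_{i+1} y_i) is linear in m.
With m=0 it equals 74; the coefficient of m is 5 (from the two edges through K).
So 5·m + 74 = 2·52 = 104 ⇒ m = 6.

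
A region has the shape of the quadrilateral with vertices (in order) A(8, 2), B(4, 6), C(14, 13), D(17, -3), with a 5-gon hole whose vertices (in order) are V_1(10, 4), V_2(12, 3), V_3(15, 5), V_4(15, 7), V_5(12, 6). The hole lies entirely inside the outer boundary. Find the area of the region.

Outer boundary:
Σ = (40) + (-32) + (-263) + (58) = -197
Area = |Σ|/2 = 98.5.
Hole:
V_1→V_2: (10)(3) − (12)(4) = -18
V_2→V_3: (12)(5) − (15)(3) = 15
V_3→V_4: (15)(7) − (15)(5) = 30
V_4→V_5: (15)(6) − (12)(7) = 6
V_5→V_1: (12)(4) − (10)(6) = -12
Σ = 21
Area = |Σ|/2 = 10.5.
Net area = 98.5 − 10.5 = 88.

88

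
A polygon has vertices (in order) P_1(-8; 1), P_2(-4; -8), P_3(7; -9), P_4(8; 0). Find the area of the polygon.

120

Σ = (68) + (92) + (72) + (8) = 240
Area = |Σ|/2 = 120.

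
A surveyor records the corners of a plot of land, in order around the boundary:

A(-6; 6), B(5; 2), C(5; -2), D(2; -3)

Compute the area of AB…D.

39.5

Apply Gauss's area formula: 2A = Σ (x_i·y_{i+1} − x_{i+1}·y_i), indices taken mod 4.
Σ = (-42) + (-20) + (-11) + (-6) = -79
Area = |Σ|/2 = 39.5.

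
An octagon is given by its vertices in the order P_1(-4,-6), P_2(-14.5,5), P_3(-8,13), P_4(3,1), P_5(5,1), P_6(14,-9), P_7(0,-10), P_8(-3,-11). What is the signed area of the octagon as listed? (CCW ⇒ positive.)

Apply the shoelace formula: 2A = Σ (x_i·y_{i+1} − x_{i+1}·y_i), indices taken mod 8.
P_1→P_2: (-4)(5) − (-14.5)(-6) = -107
P_2→P_3: (-14.5)(13) − (-8)(5) = -148.5
P_3→P_4: (-8)(1) − (3)(13) = -47
P_4→P_5: (3)(1) − (5)(1) = -2
P_5→P_6: (5)(-9) − (14)(1) = -59
P_6→P_7: (14)(-10) − (0)(-9) = -140
P_7→P_8: (0)(-11) − (-3)(-10) = -30
P_8→P_1: (-3)(-6) − (-4)(-11) = -26
Σ = -559.5
Signed area = Σ/2 = -279.75 (negative ⇒ clockwise traversal).

-279.75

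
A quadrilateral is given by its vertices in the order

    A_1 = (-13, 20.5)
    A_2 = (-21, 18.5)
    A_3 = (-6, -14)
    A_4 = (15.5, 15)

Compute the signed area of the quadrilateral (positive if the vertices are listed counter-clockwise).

Apply Gauss's area formula: 2A = Σ (x_i·y_{i+1} − x_{i+1}·y_i), indices taken mod 4.
Cross-terms: 190, 405, 127, 512.75  ⇒  Σ = 1234.75
Signed area = Σ/2 = 617.375 (positive ⇒ counter-clockwise traversal).

617.375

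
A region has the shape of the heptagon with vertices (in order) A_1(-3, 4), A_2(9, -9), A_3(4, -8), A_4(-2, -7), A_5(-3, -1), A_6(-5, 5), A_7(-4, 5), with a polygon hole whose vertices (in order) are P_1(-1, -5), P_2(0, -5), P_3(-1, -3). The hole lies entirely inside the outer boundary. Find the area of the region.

Outer boundary:
Σ = (-9) + (-36) + (-44) + (-19) + (-20) + (-5) + (-1) = -134
Area = |Σ|/2 = 67.
Hole:
Apply the shoelace formula: 2A = Σ (x_i·y_{i+1} − x_{i+1}·y_i), indices taken mod 3.
P_1→P_2: (-1)(-5) − (0)(-5) = 5
P_2→P_3: (0)(-3) − (-1)(-5) = -5
P_3→P_1: (-1)(-5) − (-1)(-3) = 2
Σ = 2
Area = |Σ|/2 = 1.
Net area = 67 − 1 = 66.

66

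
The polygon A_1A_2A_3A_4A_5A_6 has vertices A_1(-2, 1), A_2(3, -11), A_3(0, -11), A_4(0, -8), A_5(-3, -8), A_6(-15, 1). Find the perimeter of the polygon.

|A_1A_2| = √((5)² + (-12)²) = √169 = 13
|A_2A_3| = √((-3)² + (0)²) = √9 = 3
|A_3A_4| = √((0)² + (3)²) = √9 = 3
|A_4A_5| = √((-3)² + (0)²) = √9 = 3
|A_5A_6| = √((-12)² + (9)²) = √225 = 15
|A_6A_1| = √((13)² + (0)²) = √169 = 13
Perimeter = 13 + 3 + 3 + 3 + 15 + 13 = 50.

50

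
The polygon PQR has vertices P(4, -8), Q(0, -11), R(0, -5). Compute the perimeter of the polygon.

16

|PQ| = √((-4)² + (-3)²) = √25 = 5
|QR| = √((0)² + (6)²) = √36 = 6
|RP| = √((4)² + (-3)²) = √25 = 5
Perimeter = 5 + 6 + 5 = 16.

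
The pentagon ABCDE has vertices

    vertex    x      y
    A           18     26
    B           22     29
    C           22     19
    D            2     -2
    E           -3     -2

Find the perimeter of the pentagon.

84

|AB| = √((4)² + (3)²) = √25 = 5
|BC| = √((0)² + (-10)²) = √100 = 10
|CD| = √((-20)² + (-21)²) = √841 = 29
|DE| = √((-5)² + (0)²) = √25 = 5
|EA| = √((21)² + (28)²) = √1225 = 35
Perimeter = 5 + 10 + 29 + 5 + 35 = 84.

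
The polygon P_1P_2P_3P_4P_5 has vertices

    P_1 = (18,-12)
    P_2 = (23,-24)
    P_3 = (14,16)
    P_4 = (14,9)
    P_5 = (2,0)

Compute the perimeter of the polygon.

|P_1P_2| = √((5)² + (-12)²) = √169 = 13
|P_2P_3| = √((-9)² + (40)²) = √1681 = 41
|P_3P_4| = √((0)² + (-7)²) = √49 = 7
|P_4P_5| = √((-12)² + (-9)²) = √225 = 15
|P_5P_1| = √((16)² + (-12)²) = √400 = 20
Perimeter = 13 + 41 + 7 + 15 + 20 = 96.

96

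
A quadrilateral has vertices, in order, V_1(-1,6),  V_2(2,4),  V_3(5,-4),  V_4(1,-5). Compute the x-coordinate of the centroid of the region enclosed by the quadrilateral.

Apply the shoelace formula. First the cross-terms c_i = x_i·y_{i+1} − x_{i+1}·y_i:
  -16, -28, -21, 1  ⇒  2A = -64, A = -32.
Then Σ (x_i + x_{i+1})·c_i = -338, so x̄ = -338 / (6·(-32)) = 169/96.

169/96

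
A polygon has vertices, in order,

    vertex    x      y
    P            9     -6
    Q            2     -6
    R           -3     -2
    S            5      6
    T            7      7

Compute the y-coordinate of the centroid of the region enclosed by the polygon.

Apply the shoelace formula. First the cross-terms c_i = x_i·y_{i+1} − x_{i+1}·y_i:
  -42, -22, -8, -7, -105  ⇒  2A = -184, A = -92.
Then Σ (y_i + y_{i+1})·c_i = 452, so ȳ = 452 / (6·(-92)) = -113/138.

-113/138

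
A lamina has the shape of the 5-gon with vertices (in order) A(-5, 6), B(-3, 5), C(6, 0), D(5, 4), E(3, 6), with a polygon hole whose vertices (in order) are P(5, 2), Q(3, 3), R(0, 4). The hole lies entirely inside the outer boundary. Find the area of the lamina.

Outer boundary:
Apply the shoelace (surveyor's) formula: 2A = Σ (x_i·y_{i+1} − x_{i+1}·y_i), indices taken mod 5.
Σ = (-7) + (-30) + (24) + (18) + (48) = 53
Area = |Σ|/2 = 26.5.
Hole:
Apply the shoelace formula: 2A = Σ (x_i·y_{i+1} − x_{i+1}·y_i), indices taken mod 3.
P→Q: (5)(3) − (3)(2) = 9
Q→R: (3)(4) − (0)(3) = 12
R→P: (0)(2) − (5)(4) = -20
Σ = 1
Area = |Σ|/2 = 0.5.
Net area = 26.5 − 0.5 = 26.

26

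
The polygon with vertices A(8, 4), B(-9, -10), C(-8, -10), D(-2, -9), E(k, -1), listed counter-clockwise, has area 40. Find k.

4

The doubled signed area Σ (x_i y_{i+1} − x_{i+1} y_i) is linear in k.
With k=0 it equals 28; the coefficient of k is 13 (from the two edges through E).
So 13·k + 28 = 2·40 = 80 ⇒ k = 4.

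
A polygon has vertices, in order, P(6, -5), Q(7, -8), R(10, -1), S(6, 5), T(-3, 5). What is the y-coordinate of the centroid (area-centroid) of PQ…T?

Apply the shoelace (surveyor's) formula. First the cross-terms c_i = x_i·y_{i+1} − x_{i+1}·y_i:
  -13, 73, 56, 45, -15  ⇒  2A = 146, A = 73.
Then Σ (y_i + y_{i+1})·c_i = 186, so ȳ = 186 / (6·73) = 31/73.

31/73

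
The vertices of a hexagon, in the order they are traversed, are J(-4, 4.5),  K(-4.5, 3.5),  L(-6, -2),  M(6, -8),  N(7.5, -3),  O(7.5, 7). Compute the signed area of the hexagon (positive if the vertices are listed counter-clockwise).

Apply Gauss's area formula: 2A = Σ (x_i·y_{i+1} − x_{i+1}·y_i), indices taken mod 6.
Cross-terms: 6.25, 30, 60, 42, 75, 61.75  ⇒  Σ = 275
Signed area = Σ/2 = 137.5 (positive ⇒ counter-clockwise traversal).

137.5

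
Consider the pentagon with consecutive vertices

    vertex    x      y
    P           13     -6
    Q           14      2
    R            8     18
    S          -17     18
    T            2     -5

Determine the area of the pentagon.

Apply the shoelace (surveyor's) formula: 2A = Σ (x_i·y_{i+1} − x_{i+1}·y_i), indices taken mod 5.
Σ = (110) + (236) + (450) + (49) + (53) = 898
Area = |Σ|/2 = 449.

449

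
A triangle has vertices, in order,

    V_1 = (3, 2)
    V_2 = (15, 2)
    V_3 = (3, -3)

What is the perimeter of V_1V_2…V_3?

|V_1V_2| = √((12)² + (0)²) = √144 = 12
|V_2V_3| = √((-12)² + (-5)²) = √169 = 13
|V_3V_1| = √((0)² + (5)²) = √25 = 5
Perimeter = 12 + 13 + 5 = 30.

30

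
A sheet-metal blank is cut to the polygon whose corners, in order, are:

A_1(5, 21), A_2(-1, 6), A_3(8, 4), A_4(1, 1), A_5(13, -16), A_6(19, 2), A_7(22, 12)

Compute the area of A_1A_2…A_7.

445

Apply the shoelace formula: 2A = Σ (x_i·y_{i+1} − x_{i+1}·y_i), indices taken mod 7.
A_1→A_2: (5)(6) − (-1)(21) = 51
A_2→A_3: (-1)(4) − (8)(6) = -52
A_3→A_4: (8)(1) − (1)(4) = 4
A_4→A_5: (1)(-16) − (13)(1) = -29
A_5→A_6: (13)(2) − (19)(-16) = 330
A_6→A_7: (19)(12) − (22)(2) = 184
A_7→A_1: (22)(21) − (5)(12) = 402
Σ = 890
Area = |Σ|/2 = 445.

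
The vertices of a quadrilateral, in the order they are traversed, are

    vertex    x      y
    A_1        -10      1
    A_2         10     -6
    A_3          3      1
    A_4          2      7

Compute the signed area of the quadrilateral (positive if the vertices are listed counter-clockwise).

A_1→A_2: (-10)(-6) − (10)(1) = 50
A_2→A_3: (10)(1) − (3)(-6) = 28
A_3→A_4: (3)(7) − (2)(1) = 19
A_4→A_1: (2)(1) − (-10)(7) = 72
Σ = 169
Signed area = Σ/2 = 84.5 (positive ⇒ counter-clockwise traversal).

84.5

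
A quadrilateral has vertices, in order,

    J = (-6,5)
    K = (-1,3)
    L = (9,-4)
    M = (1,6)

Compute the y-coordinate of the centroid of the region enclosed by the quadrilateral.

18/7

Apply the shoelace formula. First the cross-terms c_i = x_i·y_{i+1} − x_{i+1}·y_i:
  -13, -23, 58, 41  ⇒  2A = 63, A = 31.5.
Then Σ (y_i + y_{i+1})·c_i = 486, so ȳ = 486 / (6·31.5) = 18/7.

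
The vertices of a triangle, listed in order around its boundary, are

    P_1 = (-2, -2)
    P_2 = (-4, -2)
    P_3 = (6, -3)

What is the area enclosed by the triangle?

1

Σ = (-4) + (24) + (-18) = 2
Area = |Σ|/2 = 1.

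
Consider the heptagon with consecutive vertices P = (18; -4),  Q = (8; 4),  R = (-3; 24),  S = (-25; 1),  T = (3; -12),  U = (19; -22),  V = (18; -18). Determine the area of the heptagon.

835

Apply the shoelace (surveyor's) formula: 2A = Σ (x_i·y_{i+1} − x_{i+1}·y_i), indices taken mod 7.
Σ = (104) + (204) + (597) + (297) + (162) + (54) + (252) = 1670
Area = |Σ|/2 = 835.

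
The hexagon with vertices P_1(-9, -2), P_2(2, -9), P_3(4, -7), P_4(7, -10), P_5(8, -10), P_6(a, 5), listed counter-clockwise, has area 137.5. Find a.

Write out the shoelace sum; only the two edges meeting at P_6 involve a:
2·Area = [(8·5 − a·(-10)) + (a·(-2) − (-9)·5)] + 126
       = 8·a + 211 = 275
⇒ a = 8.

8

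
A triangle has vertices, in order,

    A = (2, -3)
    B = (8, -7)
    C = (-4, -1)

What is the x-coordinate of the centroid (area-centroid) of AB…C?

Apply the shoelace (surveyor's) formula. First the cross-terms c_i = x_i·y_{i+1} − x_{i+1}·y_i:
  10, -36, 14  ⇒  2A = -12, A = -6.
Then Σ (x_i + x_{i+1})·c_i = -72, so x̄ = -72 / (6·(-6)) = 2.

2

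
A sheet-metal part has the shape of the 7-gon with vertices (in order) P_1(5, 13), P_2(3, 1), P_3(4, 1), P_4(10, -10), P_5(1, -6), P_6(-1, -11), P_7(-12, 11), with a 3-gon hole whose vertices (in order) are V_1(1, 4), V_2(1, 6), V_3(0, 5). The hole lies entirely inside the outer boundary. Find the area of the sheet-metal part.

252

Outer boundary:
Σ = (-34) + (-1) + (-50) + (-50) + (-17) + (-143) + (-211) = -506
Area = |Σ|/2 = 253.
Hole:
Cross-terms: 2, 5, -5  ⇒  Σ = 2
Area = |Σ|/2 = 1.
Net area = 253 − 1 = 252.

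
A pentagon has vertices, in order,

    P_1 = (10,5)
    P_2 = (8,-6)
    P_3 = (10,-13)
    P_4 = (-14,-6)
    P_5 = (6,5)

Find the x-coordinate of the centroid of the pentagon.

19/15

Apply the surveyor's formula. First the cross-terms c_i = x_i·y_{i+1} − x_{i+1}·y_i:
  -100, -44, -242, -34, -20  ⇒  2A = -440, A = -220.
Then Σ (x_i + x_{i+1})·c_i = -1672, so x̄ = -1672 / (6·(-220)) = 19/15.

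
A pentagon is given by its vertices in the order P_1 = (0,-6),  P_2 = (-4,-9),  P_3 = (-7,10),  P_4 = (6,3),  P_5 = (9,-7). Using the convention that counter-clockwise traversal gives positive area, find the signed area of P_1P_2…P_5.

Apply the shoelace (surveyor's) formula: 2A = Σ (x_i·y_{i+1} − x_{i+1}·y_i), indices taken mod 5.
Σ = (-24) + (-103) + (-81) + (-69) + (-54) = -331
Signed area = Σ/2 = -165.5 (negative ⇒ clockwise traversal).

-165.5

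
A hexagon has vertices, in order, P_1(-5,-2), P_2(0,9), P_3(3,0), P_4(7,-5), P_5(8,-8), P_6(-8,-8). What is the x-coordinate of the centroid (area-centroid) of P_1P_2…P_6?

Apply Gauss's area formula. First the cross-terms c_i = x_i·y_{i+1} − x_{i+1}·y_i:
  -45, -27, -15, -16, -128, -24  ⇒  2A = -255, A = -127.5.
Then Σ (x_i + x_{i+1})·c_i = 66, so x̄ = 66 / (6·(-127.5)) = -22/255.

-22/255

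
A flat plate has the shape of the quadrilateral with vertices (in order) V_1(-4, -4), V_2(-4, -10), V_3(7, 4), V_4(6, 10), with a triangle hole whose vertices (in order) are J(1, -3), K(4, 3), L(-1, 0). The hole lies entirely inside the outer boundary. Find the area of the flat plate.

59.5

Outer boundary:
Σ = (24) + (54) + (46) + (16) = 140
Area = |Σ|/2 = 70.
Hole:
Apply the shoelace formula: 2A = Σ (x_i·y_{i+1} − x_{i+1}·y_i), indices taken mod 3.
J→K: (1)(3) − (4)(-3) = 15
K→L: (4)(0) − (-1)(3) = 3
L→J: (-1)(-3) − (1)(0) = 3
Σ = 21
Area = |Σ|/2 = 10.5.
Net area = 70 − 10.5 = 59.5.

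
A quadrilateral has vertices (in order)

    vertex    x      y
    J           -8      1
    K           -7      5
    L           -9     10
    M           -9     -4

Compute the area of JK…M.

13.5

Σ = (-33) + (-25) + (126) + (-41) = 27
Area = |Σ|/2 = 13.5.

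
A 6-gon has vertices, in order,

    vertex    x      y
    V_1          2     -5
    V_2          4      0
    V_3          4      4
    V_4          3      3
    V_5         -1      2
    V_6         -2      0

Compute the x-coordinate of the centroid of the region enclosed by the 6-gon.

254/177

Apply the surveyor's formula. First the cross-terms c_i = x_i·y_{i+1} − x_{i+1}·y_i:
  20, 16, 0, 9, 4, 10  ⇒  2A = 59, A = 29.5.
Then Σ (x_i + x_{i+1})·c_i = 254, so x̄ = 254 / (6·29.5) = 254/177.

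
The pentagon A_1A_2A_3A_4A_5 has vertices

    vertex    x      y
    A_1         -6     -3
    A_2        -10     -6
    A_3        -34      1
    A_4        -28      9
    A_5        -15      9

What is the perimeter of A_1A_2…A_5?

|A_1A_2| = √((-4)² + (-3)²) = √25 = 5
|A_2A_3| = √((-24)² + (7)²) = √625 = 25
|A_3A_4| = √((6)² + (8)²) = √100 = 10
|A_4A_5| = √((13)² + (0)²) = √169 = 13
|A_5A_1| = √((9)² + (-12)²) = √225 = 15
Perimeter = 5 + 25 + 10 + 13 + 15 = 68.

68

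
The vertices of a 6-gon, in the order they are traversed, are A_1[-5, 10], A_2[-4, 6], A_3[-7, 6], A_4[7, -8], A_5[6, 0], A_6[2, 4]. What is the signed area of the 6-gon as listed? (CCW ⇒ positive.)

77

Cross-terms: 10, 18, 14, 48, 24, 40  ⇒  Σ = 154
Signed area = Σ/2 = 77 (positive ⇒ counter-clockwise traversal).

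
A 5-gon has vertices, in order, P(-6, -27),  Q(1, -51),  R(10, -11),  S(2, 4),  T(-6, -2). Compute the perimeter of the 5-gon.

|PQ| = √((7)² + (-24)²) = √625 = 25
|QR| = √((9)² + (40)²) = √1681 = 41
|RS| = √((-8)² + (15)²) = √289 = 17
|ST| = √((-8)² + (-6)²) = √100 = 10
|TP| = √((0)² + (-25)²) = √625 = 25
Perimeter = 25 + 41 + 17 + 10 + 25 = 118.

118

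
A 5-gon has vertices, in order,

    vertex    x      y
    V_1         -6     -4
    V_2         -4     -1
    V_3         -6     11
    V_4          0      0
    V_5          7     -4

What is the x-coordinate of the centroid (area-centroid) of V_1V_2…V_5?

-137/84

Apply the surveyor's formula. First the cross-terms c_i = x_i·y_{i+1} − x_{i+1}·y_i:
  -10, -50, 0, 0, -52  ⇒  2A = -112, A = -56.
Then Σ (x_i + x_{i+1})·c_i = 548, so x̄ = 548 / (6·(-56)) = -137/84.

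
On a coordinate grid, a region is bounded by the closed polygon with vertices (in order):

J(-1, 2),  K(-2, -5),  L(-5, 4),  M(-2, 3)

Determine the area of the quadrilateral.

16

J→K: (-1)(-5) − (-2)(2) = 9
K→L: (-2)(4) − (-5)(-5) = -33
L→M: (-5)(3) − (-2)(4) = -7
M→J: (-2)(2) − (-1)(3) = -1
Σ = -32
Area = |Σ|/2 = 16.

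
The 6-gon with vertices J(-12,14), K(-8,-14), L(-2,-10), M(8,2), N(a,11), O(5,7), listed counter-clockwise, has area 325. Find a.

Write out the shoelace sum; only the two edges meeting at N involve a:
2·Area = [(8·11 − a·2) + (a·7 − 5·11)] + 562
       = 5·a + 595 = 650
⇒ a = 11.

11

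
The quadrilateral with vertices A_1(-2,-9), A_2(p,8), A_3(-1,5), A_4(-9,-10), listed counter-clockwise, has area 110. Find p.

8

Write out the shoelace sum; only the two edges meeting at A_2 involve p:
2·Area = [((-2)·8 − p·(-9)) + (p·5 − (-1)·8)] + 116
       = 14·p + 108 = 220
⇒ p = 8.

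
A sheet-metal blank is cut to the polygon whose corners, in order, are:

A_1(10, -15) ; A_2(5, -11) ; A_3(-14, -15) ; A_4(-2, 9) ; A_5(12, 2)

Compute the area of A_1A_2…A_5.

Apply Gauss's area formula: 2A = Σ (x_i·y_{i+1} − x_{i+1}·y_i), indices taken mod 5.
Σ = (-35) + (-229) + (-156) + (-112) + (-200) = -732
Area = |Σ|/2 = 366.

366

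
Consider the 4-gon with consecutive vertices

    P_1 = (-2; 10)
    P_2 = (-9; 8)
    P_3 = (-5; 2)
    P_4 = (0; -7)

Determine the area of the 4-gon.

58.5

Apply Gauss's area formula: 2A = Σ (x_i·y_{i+1} − x_{i+1}·y_i), indices taken mod 4.
P_1→P_2: (-2)(8) − (-9)(10) = 74
P_2→P_3: (-9)(2) − (-5)(8) = 22
P_3→P_4: (-5)(-7) − (0)(2) = 35
P_4→P_1: (0)(10) − (-2)(-7) = -14
Σ = 117
Area = |Σ|/2 = 58.5.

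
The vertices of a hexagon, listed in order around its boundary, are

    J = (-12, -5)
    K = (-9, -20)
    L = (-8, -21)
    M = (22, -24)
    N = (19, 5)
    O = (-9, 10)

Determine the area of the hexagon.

922

Apply the shoelace formula: 2A = Σ (x_i·y_{i+1} − x_{i+1}·y_i), indices taken mod 6.
Σ = (195) + (29) + (654) + (566) + (235) + (165) = 1844
Area = |Σ|/2 = 922.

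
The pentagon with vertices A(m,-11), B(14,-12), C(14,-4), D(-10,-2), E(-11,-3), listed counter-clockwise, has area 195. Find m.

-7

The doubled signed area Σ (x_i y_{i+1} − x_{i+1} y_i) is linear in m.
With m=0 it equals 327; the coefficient of m is -9 (from the two edges through A).
So -9·m + 327 = 2·195 = 390 ⇒ m = -7.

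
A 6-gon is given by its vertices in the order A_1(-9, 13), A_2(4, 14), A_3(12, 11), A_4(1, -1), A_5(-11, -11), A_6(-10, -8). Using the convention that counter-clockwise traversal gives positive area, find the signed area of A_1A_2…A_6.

-285.5

Cross-terms: -178, -124, -23, -22, -22, -202  ⇒  Σ = -571
Signed area = Σ/2 = -285.5 (negative ⇒ clockwise traversal).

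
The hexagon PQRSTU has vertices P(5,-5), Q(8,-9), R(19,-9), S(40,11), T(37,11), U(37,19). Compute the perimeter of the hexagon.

96

|PQ| = √((3)² + (-4)²) = √25 = 5
|QR| = √((11)² + (0)²) = √121 = 11
|RS| = √((21)² + (20)²) = √841 = 29
|ST| = √((-3)² + (0)²) = √9 = 3
|TU| = √((0)² + (8)²) = √64 = 8
|UP| = √((-32)² + (-24)²) = √1600 = 40
Perimeter = 5 + 11 + 29 + 3 + 8 + 40 = 96.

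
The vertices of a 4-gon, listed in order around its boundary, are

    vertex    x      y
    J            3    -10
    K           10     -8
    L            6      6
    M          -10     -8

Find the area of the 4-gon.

Apply Gauss's area formula: 2A = Σ (x_i·y_{i+1} − x_{i+1}·y_i), indices taken mod 4.
Σ = (76) + (108) + (12) + (124) = 320
Area = |Σ|/2 = 160.

160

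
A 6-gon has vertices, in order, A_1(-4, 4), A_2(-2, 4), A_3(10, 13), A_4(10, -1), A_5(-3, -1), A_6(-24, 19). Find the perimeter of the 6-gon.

|A_1A_2| = √((2)² + (0)²) = √4 = 2
|A_2A_3| = √((12)² + (9)²) = √225 = 15
|A_3A_4| = √((0)² + (-14)²) = √196 = 14
|A_4A_5| = √((-13)² + (0)²) = √169 = 13
|A_5A_6| = √((-21)² + (20)²) = √841 = 29
|A_6A_1| = √((20)² + (-15)²) = √625 = 25
Perimeter = 2 + 15 + 14 + 13 + 29 + 25 = 98.

98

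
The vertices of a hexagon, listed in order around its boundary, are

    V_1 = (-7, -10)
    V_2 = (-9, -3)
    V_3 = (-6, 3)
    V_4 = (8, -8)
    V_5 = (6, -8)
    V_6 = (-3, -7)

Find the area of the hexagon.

Apply the shoelace formula: 2A = Σ (x_i·y_{i+1} − x_{i+1}·y_i), indices taken mod 6.
Σ = (-69) + (-45) + (24) + (-16) + (-66) + (-19) = -191
Area = |Σ|/2 = 95.5.

95.5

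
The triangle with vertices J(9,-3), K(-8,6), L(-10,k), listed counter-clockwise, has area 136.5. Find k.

-9

The doubled signed area Σ (x_i y_{i+1} − x_{i+1} y_i) is linear in k.
With k=0 it equals 120; the coefficient of k is -17 (from the two edges through L).
So -17·k + 120 = 2·136.5 = 273 ⇒ k = -9.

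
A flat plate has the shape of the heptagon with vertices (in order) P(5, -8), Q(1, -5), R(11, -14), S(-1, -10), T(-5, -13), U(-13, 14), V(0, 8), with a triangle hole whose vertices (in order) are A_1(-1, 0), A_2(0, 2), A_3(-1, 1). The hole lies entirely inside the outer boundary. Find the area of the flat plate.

259.5

Outer boundary:
Σ = (-17) + (41) + (-124) + (-37) + (-239) + (-104) + (-40) = -520
Area = |Σ|/2 = 260.
Hole:
Apply the surveyor's formula: 2A = Σ (x_i·y_{i+1} − x_{i+1}·y_i), indices taken mod 3.
A_1→A_2: (-1)(2) − (0)(0) = -2
A_2→A_3: (0)(1) − (-1)(2) = 2
A_3→A_1: (-1)(0) − (-1)(1) = 1
Σ = 1
Area = |Σ|/2 = 0.5.
Net area = 260 − 0.5 = 259.5.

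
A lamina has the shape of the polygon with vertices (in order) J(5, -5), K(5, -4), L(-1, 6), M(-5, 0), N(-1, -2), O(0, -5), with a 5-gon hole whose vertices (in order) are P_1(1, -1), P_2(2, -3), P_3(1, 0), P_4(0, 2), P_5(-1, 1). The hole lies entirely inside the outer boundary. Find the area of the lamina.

47.5

Outer boundary:
J→K: (5)(-4) − (5)(-5) = 5
K→L: (5)(6) − (-1)(-4) = 26
L→M: (-1)(0) − (-5)(6) = 30
M→N: (-5)(-2) − (-1)(0) = 10
N→O: (-1)(-5) − (0)(-2) = 5
O→J: (0)(-5) − (5)(-5) = 25
Σ = 101
Area = |Σ|/2 = 50.5.
Hole:
Σ = (-1) + (3) + (2) + (2) + (0) = 6
Area = |Σ|/2 = 3.
Net area = 50.5 − 3 = 47.5.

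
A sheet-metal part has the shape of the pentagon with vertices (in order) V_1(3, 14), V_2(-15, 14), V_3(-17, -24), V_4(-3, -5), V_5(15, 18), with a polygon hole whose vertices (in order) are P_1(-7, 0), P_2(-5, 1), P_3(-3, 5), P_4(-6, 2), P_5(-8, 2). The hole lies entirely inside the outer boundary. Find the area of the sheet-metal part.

513.5

Outer boundary:
Cross-terms: 252, 598, 13, 21, 156  ⇒  Σ = 1040
Area = |Σ|/2 = 520.
Hole:
P_1→P_2: (-7)(1) − (-5)(0) = -7
P_2→P_3: (-5)(5) − (-3)(1) = -22
P_3→P_4: (-3)(2) − (-6)(5) = 24
P_4→P_5: (-6)(2) − (-8)(2) = 4
P_5→P_1: (-8)(0) − (-7)(2) = 14
Σ = 13
Area = |Σ|/2 = 6.5.
Net area = 520 − 6.5 = 513.5.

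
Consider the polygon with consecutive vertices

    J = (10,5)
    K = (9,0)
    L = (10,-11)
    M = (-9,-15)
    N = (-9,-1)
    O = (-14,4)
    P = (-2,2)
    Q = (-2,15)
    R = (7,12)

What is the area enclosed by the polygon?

Apply Gauss's area formula: 2A = Σ (x_i·y_{i+1} − x_{i+1}·y_i), indices taken mod 9.
Cross-terms: -45, -99, -249, -126, -50, -20, -26, -129, -85  ⇒  Σ = -829
Area = |Σ|/2 = 414.5.

414.5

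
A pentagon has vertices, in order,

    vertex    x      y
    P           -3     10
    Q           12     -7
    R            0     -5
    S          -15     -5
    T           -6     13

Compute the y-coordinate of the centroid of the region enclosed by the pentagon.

Apply the shoelace formula. First the cross-terms c_i = x_i·y_{i+1} − x_{i+1}·y_i:
  -99, -60, -75, -225, -21  ⇒  2A = -480, A = -240.
Then Σ (y_i + y_{i+1})·c_i = -1110, so ȳ = -1110 / (6·(-240)) = 37/48.

37/48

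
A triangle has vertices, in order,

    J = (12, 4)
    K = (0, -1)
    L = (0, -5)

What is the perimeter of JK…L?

32

|JK| = √((-12)² + (-5)²) = √169 = 13
|KL| = √((0)² + (-4)²) = √16 = 4
|LJ| = √((12)² + (9)²) = √225 = 15
Perimeter = 13 + 4 + 15 = 32.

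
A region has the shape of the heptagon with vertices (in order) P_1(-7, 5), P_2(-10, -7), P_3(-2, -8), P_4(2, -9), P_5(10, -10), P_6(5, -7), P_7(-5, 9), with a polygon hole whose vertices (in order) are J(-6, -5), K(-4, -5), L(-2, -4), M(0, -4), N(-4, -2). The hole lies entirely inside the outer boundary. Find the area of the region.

140.5

Outer boundary:
Apply Gauss's area formula: 2A = Σ (x_i·y_{i+1} − x_{i+1}·y_i), indices taken mod 7.
Σ = (99) + (66) + (34) + (70) + (-20) + (10) + (38) = 297
Area = |Σ|/2 = 148.5.
Hole:
Apply the surveyor's formula: 2A = Σ (x_i·y_{i+1} − x_{i+1}·y_i), indices taken mod 5.
Cross-terms: 10, 6, 8, -16, 8  ⇒  Σ = 16
Area = |Σ|/2 = 8.
Net area = 148.5 − 8 = 140.5.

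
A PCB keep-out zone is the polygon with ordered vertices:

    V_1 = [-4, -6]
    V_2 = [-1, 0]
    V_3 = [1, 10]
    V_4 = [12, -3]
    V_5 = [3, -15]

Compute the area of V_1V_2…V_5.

194

V_1→V_2: (-4)(0) − (-1)(-6) = -6
V_2→V_3: (-1)(10) − (1)(0) = -10
V_3→V_4: (1)(-3) − (12)(10) = -123
V_4→V_5: (12)(-15) − (3)(-3) = -171
V_5→V_1: (3)(-6) − (-4)(-15) = -78
Σ = -388
Area = |Σ|/2 = 194.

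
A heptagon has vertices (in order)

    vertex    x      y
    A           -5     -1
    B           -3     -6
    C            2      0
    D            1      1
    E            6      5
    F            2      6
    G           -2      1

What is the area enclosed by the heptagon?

Cross-terms: 27, 12, 2, -1, 26, 14, 7  ⇒  Σ = 87
Area = |Σ|/2 = 43.5.

43.5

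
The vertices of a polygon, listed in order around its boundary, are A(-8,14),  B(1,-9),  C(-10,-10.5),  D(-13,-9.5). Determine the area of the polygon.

Apply the shoelace formula: 2A = Σ (x_i·y_{i+1} − x_{i+1}·y_i), indices taken mod 4.
A→B: (-8)(-9) − (1)(14) = 58
B→C: (1)(-10.5) − (-10)(-9) = -100.5
C→D: (-10)(-9.5) − (-13)(-10.5) = -41.5
D→A: (-13)(14) − (-8)(-9.5) = -258
Σ = -342
Area = |Σ|/2 = 171.

171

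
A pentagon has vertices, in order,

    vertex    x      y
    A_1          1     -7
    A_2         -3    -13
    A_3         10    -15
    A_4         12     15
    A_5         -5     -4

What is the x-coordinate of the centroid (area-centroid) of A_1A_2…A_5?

Apply the surveyor's formula. First the cross-terms c_i = x_i·y_{i+1} − x_{i+1}·y_i:
  -34, 175, 330, 27, 39  ⇒  2A = 537, A = 268.5.
Then Σ (x_i + x_{i+1})·c_i = 8586, so x̄ = 8586 / (6·268.5) = 954/179.

954/179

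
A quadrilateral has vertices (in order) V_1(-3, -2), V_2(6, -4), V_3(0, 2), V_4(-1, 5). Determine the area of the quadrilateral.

Σ = (24) + (12) + (2) + (17) = 55
Area = |Σ|/2 = 27.5.

27.5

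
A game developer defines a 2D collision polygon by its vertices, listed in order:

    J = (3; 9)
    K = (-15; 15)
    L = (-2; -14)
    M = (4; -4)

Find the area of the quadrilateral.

Apply the shoelace formula: 2A = Σ (x_i·y_{i+1} − x_{i+1}·y_i), indices taken mod 4.
Σ = (180) + (240) + (64) + (48) = 532
Area = |Σ|/2 = 266.

266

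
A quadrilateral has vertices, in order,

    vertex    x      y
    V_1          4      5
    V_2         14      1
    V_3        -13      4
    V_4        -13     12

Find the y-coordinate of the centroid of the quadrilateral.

Apply the surveyor's formula. First the cross-terms c_i = x_i·y_{i+1} − x_{i+1}·y_i:
  -66, 69, -104, -113  ⇒  2A = -214, A = -107.
Then Σ (y_i + y_{i+1})·c_i = -3636, so ȳ = -3636 / (6·(-107)) = 606/107.

606/107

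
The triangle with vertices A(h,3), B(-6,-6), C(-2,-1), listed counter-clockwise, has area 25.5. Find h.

The doubled signed area Σ (x_i y_{i+1} − x_{i+1} y_i) is linear in h.
With h=0 it equals 6; the coefficient of h is -5 (from the two edges through A).
So -5·h + 6 = 2·25.5 = 51 ⇒ h = -9.

-9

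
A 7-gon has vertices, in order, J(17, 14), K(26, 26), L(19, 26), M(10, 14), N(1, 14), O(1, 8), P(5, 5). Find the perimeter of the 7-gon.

|JK| = √((9)² + (12)²) = √225 = 15
|KL| = √((-7)² + (0)²) = √49 = 7
|LM| = √((-9)² + (-12)²) = √225 = 15
|MN| = √((-9)² + (0)²) = √81 = 9
|NO| = √((0)² + (-6)²) = √36 = 6
|OP| = √((4)² + (-3)²) = √25 = 5
|PJ| = √((12)² + (9)²) = √225 = 15
Perimeter = 15 + 7 + 15 + 9 + 6 + 5 + 15 = 72.

72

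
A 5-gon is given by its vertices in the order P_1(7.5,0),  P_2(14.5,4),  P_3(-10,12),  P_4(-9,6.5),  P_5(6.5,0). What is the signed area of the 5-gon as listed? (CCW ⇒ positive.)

Apply the shoelace (surveyor's) formula: 2A = Σ (x_i·y_{i+1} − x_{i+1}·y_i), indices taken mod 5.
P_1→P_2: (7.5)(4) − (14.5)(0) = 30
P_2→P_3: (14.5)(12) − (-10)(4) = 214
P_3→P_4: (-10)(6.5) − (-9)(12) = 43
P_4→P_5: (-9)(0) − (6.5)(6.5) = -42.25
P_5→P_1: (6.5)(0) − (7.5)(0) = 0
Σ = 244.75
Signed area = Σ/2 = 122.375 (positive ⇒ counter-clockwise traversal).

122.375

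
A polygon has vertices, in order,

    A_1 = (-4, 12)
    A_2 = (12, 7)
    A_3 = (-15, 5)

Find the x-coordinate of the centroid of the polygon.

-7/3

Apply the shoelace (surveyor's) formula. First the cross-terms c_i = x_i·y_{i+1} − x_{i+1}·y_i:
  -172, 165, -160  ⇒  2A = -167, A = -83.5.
Then Σ (x_i + x_{i+1})·c_i = 1169, so x̄ = 1169 / (6·(-83.5)) = -7/3.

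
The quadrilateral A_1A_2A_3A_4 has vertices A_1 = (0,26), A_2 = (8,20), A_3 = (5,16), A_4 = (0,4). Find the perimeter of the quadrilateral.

|A_1A_2| = √((8)² + (-6)²) = √100 = 10
|A_2A_3| = √((-3)² + (-4)²) = √25 = 5
|A_3A_4| = √((-5)² + (-12)²) = √169 = 13
|A_4A_1| = √((0)² + (22)²) = √484 = 22
Perimeter = 10 + 5 + 13 + 22 = 50.

50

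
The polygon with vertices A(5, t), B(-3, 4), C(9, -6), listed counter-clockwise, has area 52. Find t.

6

Write out the shoelace sum; only the two edges meeting at A involve t:
2·Area = [(9·t − 5·(-6)) + (5·4 − (-3)·t)] + -18
       = 12·t + 32 = 104
⇒ t = 6.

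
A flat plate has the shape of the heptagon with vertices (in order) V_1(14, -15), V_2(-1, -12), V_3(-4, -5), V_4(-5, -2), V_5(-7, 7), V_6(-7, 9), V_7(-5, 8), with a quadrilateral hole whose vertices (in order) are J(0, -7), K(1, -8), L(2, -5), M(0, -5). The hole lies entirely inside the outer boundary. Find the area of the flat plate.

173

Outer boundary:
Apply the surveyor's formula: 2A = Σ (x_i·y_{i+1} − x_{i+1}·y_i), indices taken mod 7.
Cross-terms: -183, -43, -17, -49, -14, -11, -37  ⇒  Σ = -354
Area = |Σ|/2 = 177.
Hole:
Apply Gauss's area formula: 2A = Σ (x_i·y_{i+1} − x_{i+1}·y_i), indices taken mod 4.
J→K: (0)(-8) − (1)(-7) = 7
K→L: (1)(-5) − (2)(-8) = 11
L→M: (2)(-5) − (0)(-5) = -10
M→J: (0)(-7) − (0)(-5) = 0
Σ = 8
Area = |Σ|/2 = 4.
Net area = 177 − 4 = 173.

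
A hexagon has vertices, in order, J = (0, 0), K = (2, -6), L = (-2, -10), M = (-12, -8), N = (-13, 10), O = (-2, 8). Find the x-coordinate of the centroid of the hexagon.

-231/37

Apply the shoelace formula. First the cross-terms c_i = x_i·y_{i+1} − x_{i+1}·y_i:
  0, -32, -104, -224, -84, 0  ⇒  2A = -444, A = -222.
Then Σ (x_i + x_{i+1})·c_i = 8316, so x̄ = 8316 / (6·(-222)) = -231/37.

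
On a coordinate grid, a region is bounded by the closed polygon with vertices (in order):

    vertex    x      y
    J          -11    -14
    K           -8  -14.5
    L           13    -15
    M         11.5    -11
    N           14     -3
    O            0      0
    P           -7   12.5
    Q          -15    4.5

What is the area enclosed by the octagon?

Σ = (47.5) + (308.5) + (29.5) + (119.5) + (0) + (0) + (156) + (259.5) = 920.5
Area = |Σ|/2 = 460.25.

460.25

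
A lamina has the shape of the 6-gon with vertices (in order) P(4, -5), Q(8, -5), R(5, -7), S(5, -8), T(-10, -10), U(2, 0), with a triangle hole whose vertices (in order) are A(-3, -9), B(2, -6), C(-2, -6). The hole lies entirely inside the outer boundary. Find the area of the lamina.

Outer boundary:
Apply Gauss's area formula: 2A = Σ (x_i·y_{i+1} − x_{i+1}·y_i), indices taken mod 6.
Cross-terms: 20, -31, -5, -130, 20, -10  ⇒  Σ = -136
Area = |Σ|/2 = 68.
Hole:
Apply Gauss's area formula: 2A = Σ (x_i·y_{i+1} − x_{i+1}·y_i), indices taken mod 3.
Σ = (36) + (-24) + (0) = 12
Area = |Σ|/2 = 6.
Net area = 68 − 6 = 62.

62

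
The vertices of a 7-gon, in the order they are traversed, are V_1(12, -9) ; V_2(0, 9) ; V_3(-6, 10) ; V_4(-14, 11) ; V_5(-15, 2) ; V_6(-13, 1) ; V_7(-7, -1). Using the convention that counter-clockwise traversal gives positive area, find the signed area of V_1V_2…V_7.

Apply the shoelace (surveyor's) formula: 2A = Σ (x_i·y_{i+1} − x_{i+1}·y_i), indices taken mod 7.
Cross-terms: 108, 54, 74, 137, 11, 20, 75  ⇒  Σ = 479
Signed area = Σ/2 = 239.5 (positive ⇒ counter-clockwise traversal).

239.5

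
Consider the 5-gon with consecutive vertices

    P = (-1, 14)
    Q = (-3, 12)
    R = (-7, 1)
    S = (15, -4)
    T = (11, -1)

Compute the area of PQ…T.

Apply the shoelace formula: 2A = Σ (x_i·y_{i+1} − x_{i+1}·y_i), indices taken mod 5.
Cross-terms: 30, 81, 13, 29, 153  ⇒  Σ = 306
Area = |Σ|/2 = 153.

153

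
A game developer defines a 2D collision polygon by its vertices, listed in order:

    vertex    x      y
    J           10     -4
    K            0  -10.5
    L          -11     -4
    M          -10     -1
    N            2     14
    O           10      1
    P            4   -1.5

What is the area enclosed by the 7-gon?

Cross-terms: -105, -115.5, -29, -138, -138, -19, -1  ⇒  Σ = -545.5
Area = |Σ|/2 = 272.75.

272.75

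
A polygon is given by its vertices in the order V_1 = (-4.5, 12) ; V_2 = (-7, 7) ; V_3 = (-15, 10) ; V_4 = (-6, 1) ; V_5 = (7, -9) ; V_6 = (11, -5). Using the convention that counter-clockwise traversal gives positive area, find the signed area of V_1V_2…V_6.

Apply the surveyor's formula: 2A = Σ (x_i·y_{i+1} − x_{i+1}·y_i), indices taken mod 6.
Cross-terms: 52.5, 35, 45, 47, 64, 109.5  ⇒  Σ = 353
Signed area = Σ/2 = 176.5 (positive ⇒ counter-clockwise traversal).

176.5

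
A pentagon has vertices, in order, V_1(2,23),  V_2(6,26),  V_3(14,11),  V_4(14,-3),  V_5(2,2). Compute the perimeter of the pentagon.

|V_1V_2| = √((4)² + (3)²) = √25 = 5
|V_2V_3| = √((8)² + (-15)²) = √289 = 17
|V_3V_4| = √((0)² + (-14)²) = √196 = 14
|V_4V_5| = √((-12)² + (5)²) = √169 = 13
|V_5V_1| = √((0)² + (21)²) = √441 = 21
Perimeter = 5 + 17 + 14 + 13 + 21 = 70.

70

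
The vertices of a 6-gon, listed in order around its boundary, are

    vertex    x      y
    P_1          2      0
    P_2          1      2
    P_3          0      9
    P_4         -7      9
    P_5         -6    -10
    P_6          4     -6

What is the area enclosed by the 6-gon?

Σ = (4) + (9) + (63) + (124) + (76) + (12) = 288
Area = |Σ|/2 = 144.

144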